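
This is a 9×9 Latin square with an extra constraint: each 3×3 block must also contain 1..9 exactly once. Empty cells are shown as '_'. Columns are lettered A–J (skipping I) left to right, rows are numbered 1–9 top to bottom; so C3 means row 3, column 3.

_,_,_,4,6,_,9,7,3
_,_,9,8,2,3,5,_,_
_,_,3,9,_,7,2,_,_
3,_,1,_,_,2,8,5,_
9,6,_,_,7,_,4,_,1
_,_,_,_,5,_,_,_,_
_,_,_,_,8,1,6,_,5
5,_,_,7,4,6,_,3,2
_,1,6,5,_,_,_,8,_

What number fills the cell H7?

9

F1 = 5 (sole candidate).
E3 = 1 (sole candidate).
D4 = 6 (sole candidate).
E4 = 9 (sole candidate).
J4 = 7 (sole candidate).
D5 = 3 (sole candidate).
F5 = 8 (sole candidate).
H5 = 2 (sole candidate).
D6 = 1 (sole candidate).
F6 = 4 (sole candidate).
G6 = 3 (sole candidate).
D7 = 2 (sole candidate).
C8 = 8 (sole candidate).
G8 = 1 (sole candidate).
E9 = 3 (sole candidate).
F9 = 9 (sole candidate).
G9 = 7 (sole candidate).
J9 = 4 (sole candidate).
C1 = 2 (sole candidate).
J2 = 6 (sole candidate).
H3 = 4 (sole candidate).
J3 = 8 (sole candidate).
B4 = 4 (sole candidate).
C5 = 5 (sole candidate).
C6 = 7 (sole candidate).
J6 = 9 (sole candidate).
C7 = 4 (sole candidate).
H7 = 9: row 7 has {1,2,4,5,6,8}; col 8 has {2,3,4,5,7,8}; box has {1,2,3,4,5,6,7,8} → only 9 remains.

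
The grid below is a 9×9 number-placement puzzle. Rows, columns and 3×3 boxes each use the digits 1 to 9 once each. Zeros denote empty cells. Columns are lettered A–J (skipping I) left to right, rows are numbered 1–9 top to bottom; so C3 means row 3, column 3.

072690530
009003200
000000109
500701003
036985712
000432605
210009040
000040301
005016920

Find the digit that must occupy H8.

E4 = 6 (sole candidate).
A5 = 4 (sole candidate).
G7 = 8 (sole candidate).
J9 = 7 (sole candidate).
C4 = 8 (sole candidate).
G4 = 4 (sole candidate).
H4 = 9 (sole candidate).
B6 = 9 (sole candidate).
H6 = 8 (sole candidate).
J7 = 6 (sole candidate).
C8 = 7 (sole candidate).
F8 = 8 (sole candidate).
H8 = 5: row 8 has {1,3,4,7,8}; col 8 has {1,2,3,4,8,9}; box has {1,2,3,4,6,7,8,9} → only 5 remains.

5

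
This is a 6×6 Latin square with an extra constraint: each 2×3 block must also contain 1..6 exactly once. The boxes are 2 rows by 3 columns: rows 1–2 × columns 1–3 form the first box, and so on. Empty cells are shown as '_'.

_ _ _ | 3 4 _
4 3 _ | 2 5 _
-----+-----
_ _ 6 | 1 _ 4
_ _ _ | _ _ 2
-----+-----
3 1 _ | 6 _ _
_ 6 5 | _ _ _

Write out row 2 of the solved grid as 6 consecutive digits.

row 2, column 3 = 1: row 2 has {2,3,4,5}; col 3 has {5,6}; box has {3,4} → only 1 remains.
row 2, column 6 = 6: row 2 has {1,2,3,4,5}; col 6 has {2,4}; box has {2,3,4,5} → only 6 remains.

431256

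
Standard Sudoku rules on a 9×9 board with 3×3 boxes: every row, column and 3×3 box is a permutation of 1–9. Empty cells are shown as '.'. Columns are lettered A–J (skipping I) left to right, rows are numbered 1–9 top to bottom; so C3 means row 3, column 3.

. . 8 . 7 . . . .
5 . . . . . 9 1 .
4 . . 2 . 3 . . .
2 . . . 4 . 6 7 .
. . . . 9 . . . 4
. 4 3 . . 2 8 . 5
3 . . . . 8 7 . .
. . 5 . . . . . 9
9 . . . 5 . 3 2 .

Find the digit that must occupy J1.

2

G3 = 5 (sole candidate).
H5 = 3 (sole candidate).
H6 = 9 (sole candidate).
J4 = 1 (sole candidate).
G5 = 2 (sole candidate).
J7 = 6 (sole candidate).
J9 = 8 (sole candidate).
G1 = 4 (sole candidate).
H1 = 6 (sole candidate).
H3 = 8 (sole candidate).
J3 = 7 (sole candidate).
C4 = 9 (sole candidate).
F4 = 5 (sole candidate).
G8 = 1 (sole candidate).
H8 = 4 (sole candidate).
A1 = 1 (sole candidate).
F1 = 9 (sole candidate).
C3 = 6 (sole candidate).
E3 = 1 (sole candidate).
B4 = 8 (sole candidate).
D4 = 3 (sole candidate).
E6 = 6 (sole candidate).
E7 = 2 (sole candidate).
H7 = 5 (sole candidate).
E8 = 3 (sole candidate).
D1 = 5 (sole candidate).
E2 = 8 (sole candidate).
B3 = 9 (sole candidate).
A6 = 7 (sole candidate).
D6 = 1 (sole candidate).
B7 = 1 (sole candidate).
C7 = 4 (sole candidate).
D7 = 9 (sole candidate).
C9 = 7 (sole candidate).
C2 = 2 (sole candidate).
J2 = 3 (sole candidate).
A5 = 6 (sole candidate).
B5 = 5 (sole candidate).
C5 = 1 (sole candidate).
F5 = 7 (sole candidate).
A8 = 8 (sole candidate).
F8 = 6 (sole candidate).
B9 = 6 (sole candidate).
D9 = 4 (sole candidate).
F9 = 1 (sole candidate).
B1 = 3 (sole candidate).
J1 = 2: row 1 has {1,3,4,5,6,7,8,9}; col 9 has {1,3,4,5,6,7,8,9}; box has {1,3,4,5,6,7,8,9} → only 2 remains.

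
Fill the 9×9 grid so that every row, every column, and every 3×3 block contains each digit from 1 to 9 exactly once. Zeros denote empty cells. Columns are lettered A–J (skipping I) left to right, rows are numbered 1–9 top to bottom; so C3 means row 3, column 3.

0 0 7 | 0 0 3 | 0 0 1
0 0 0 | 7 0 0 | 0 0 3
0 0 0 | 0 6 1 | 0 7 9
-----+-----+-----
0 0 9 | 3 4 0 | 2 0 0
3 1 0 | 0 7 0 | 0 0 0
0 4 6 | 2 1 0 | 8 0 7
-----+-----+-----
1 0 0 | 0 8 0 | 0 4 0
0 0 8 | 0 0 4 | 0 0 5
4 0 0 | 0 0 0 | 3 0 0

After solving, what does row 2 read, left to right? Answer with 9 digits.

J4 = 6: row 4 has {2,3,4,9}; col 9 has {1,3,5,7,9}; box has {2,7,8} → only 6 remains.
J5 = 4: row 5 has {1,3,7}; col 9 has {1,3,5,6,7,9}; box has {2,6,7,8} → only 4 remains.
A6 = 5: row 6 has {1,2,4,6,7,8}; col 1 has {1,3,4}; box has {1,3,4,6,9} → only 5 remains.
F6 = 9: row 6 has {1,2,4,5,6,7,8}; col 6 has {1,3,4}; box has {1,2,3,4,7} → only 9 remains.
H6 = 3: row 6 has {1,2,4,5,6,7,8,9}; col 8 has {4,7}; box has {2,4,6,7,8} → only 3 remains.
J7 = 2: row 7 has {1,4,8}; col 9 has {1,3,4,5,6,7,9}; box has {3,4,5} → only 2 remains.
J9 = 8: row 9 has {3,4}; col 9 has {1,2,3,4,5,6,7,9}; box has {2,3,4,5} → only 8 remains.
C5 = 2: row 5 has {1,3,4,7}; col 3 has {6,7,8,9}; box has {1,3,4,5,6,9} → only 2 remains.
C9 = 5: row 9 has {3,4,8}; col 3 has {2,6,7,8,9}; box has {1,4,8} → only 5 remains.
C7 = 3: row 7 has {1,2,4,8}; col 3 has {2,5,6,7,8,9}; box has {1,4,5,8} → only 3 remains.
C3 = 4: row 3 has {1,6,7,9}; col 3 has {2,3,5,6,7,8,9}; box has {7} → only 4 remains.
G3 = 5: row 3 has {1,4,6,7,9}; col 7 has {2,3,8}; box has {1,3,7,9} → only 5 remains.
G5 = 9: row 5 has {1,2,3,4,7}; col 7 has {2,3,5,8}; box has {2,3,4,6,7,8} → only 9 remains.
H5 = 5: row 5 has {1,2,3,4,7,9}; col 8 has {3,4,7}; box has {2,3,4,6,7,8,9} → only 5 remains.
C2 = 1: row 2 has {3,7}; col 3 has {2,3,4,5,6,7,8,9}; box has {4,7} → only 1 remains.
D3 = 8: row 3 has {1,4,5,6,7,9}; col 4 has {2,3,7}; box has {1,3,6,7} → only 8 remains.
H4 = 1: row 4 has {2,3,4,6,9}; col 8 has {3,4,5,7}; box has {2,3,4,5,6,7,8,9} → only 1 remains.
D5 = 6: row 5 has {1,2,3,4,5,7,9}; col 4 has {2,3,7,8}; box has {1,2,3,4,7,9} → only 6 remains.
F5 = 8: row 5 has {1,2,3,4,5,6,7,9}; col 6 has {1,3,4,9}; box has {1,2,3,4,6,7,9} → only 8 remains.
A3 = 2: row 3 has {1,4,5,6,7,8,9}; col 1 has {1,3,4,5}; box has {1,4,7} → only 2 remains.
B3 = 3: row 3 has {1,2,4,5,6,7,8,9}; col 2 has {1,4}; box has {1,2,4,7} → only 3 remains.
F4 = 5: row 4 has {1,2,3,4,6,9}; col 6 has {1,3,4,8,9}; box has {1,2,3,4,6,7,8,9} → only 5 remains.
F2 = 2: row 2 has {1,3,7}; col 6 has {1,3,4,5,8,9}; box has {1,3,6,7,8} → only 2 remains.
H1 = 2: in row 1, 2 can only go here (every other open cell in that row sees a 2).
G2 = 4: in row 2, 4 can only go here (every other open cell in that row sees a 4).
G1 = 6: row 1 has {1,2,3,7}; col 7 has {2,3,4,5,8,9}; box has {1,2,3,4,5,7,9} → only 6 remains.
H2 = 8: row 2 has {1,2,3,4,7}; col 8 has {1,2,3,4,5,7}; box has {1,2,3,4,5,6,7,9} → only 8 remains.
G7 = 7: row 7 has {1,2,3,4,8}; col 7 has {2,3,4,5,6,8,9}; box has {2,3,4,5,8} → only 7 remains.
G8 = 1: row 8 has {4,5,8}; col 7 has {2,3,4,5,6,7,8,9}; box has {2,3,4,5,7,8} → only 1 remains.
F7 = 6: row 7 has {1,2,3,4,7,8}; col 6 has {1,2,3,4,5,8,9}; box has {4,8} → only 6 remains.
D8 = 9: row 8 has {1,4,5,8}; col 4 has {2,3,6,7,8}; box has {4,6,8} → only 9 remains.
H8 = 6: row 8 has {1,4,5,8,9}; col 8 has {1,2,3,4,5,7,8}; box has {1,2,3,4,5,7,8} → only 6 remains.
D9 = 1: row 9 has {3,4,5,8}; col 4 has {2,3,6,7,8,9}; box has {4,6,8,9} → only 1 remains.
E9 = 2: row 9 has {1,3,4,5,8}; col 5 has {1,4,6,7,8}; box has {1,4,6,8,9} → only 2 remains.
F9 = 7: row 9 has {1,2,3,4,5,8}; col 6 has {1,2,3,4,5,6,8,9}; box has {1,2,4,6,8,9} → only 7 remains.
H9 = 9: row 9 has {1,2,3,4,5,7,8}; col 8 has {1,2,3,4,5,6,7,8}; box has {1,2,3,4,5,6,7,8} → only 9 remains.
B7 = 9: row 7 has {1,2,3,4,6,7,8}; col 2 has {1,3,4}; box has {1,3,4,5,8} → only 9 remains.
D7 = 5: row 7 has {1,2,3,4,6,7,8,9}; col 4 has {1,2,3,6,7,8,9}; box has {1,2,4,6,7,8,9} → only 5 remains.
A8 = 7: row 8 has {1,4,5,6,8,9}; col 1 has {1,2,3,4,5}; box has {1,3,4,5,8,9} → only 7 remains.
B8 = 2: row 8 has {1,4,5,6,7,8,9}; col 2 has {1,3,4,9}; box has {1,3,4,5,7,8,9} → only 2 remains.
E8 = 3: row 8 has {1,2,4,5,6,7,8,9}; col 5 has {1,2,4,6,7,8}; box has {1,2,4,5,6,7,8,9} → only 3 remains.
B9 = 6: row 9 has {1,2,3,4,5,7,8,9}; col 2 has {1,2,3,4,9}; box has {1,2,3,4,5,7,8,9} → only 6 remains.
D1 = 4: row 1 has {1,2,3,6,7}; col 4 has {1,2,3,5,6,7,8,9}; box has {1,2,3,6,7,8} → only 4 remains.
B2 = 5: row 2 has {1,2,3,4,7,8}; col 2 has {1,2,3,4,6,9}; box has {1,2,3,4,7} → only 5 remains.
E2 = 9: row 2 has {1,2,3,4,5,7,8}; col 5 has {1,2,3,4,6,7,8}; box has {1,2,3,4,6,7,8} → only 9 remains.
A4 = 8: row 4 has {1,2,3,4,5,6,9}; col 1 has {1,2,3,4,5,7}; box has {1,2,3,4,5,6,9} → only 8 remains.
B4 = 7: row 4 has {1,2,3,4,5,6,8,9}; col 2 has {1,2,3,4,5,6,9}; box has {1,2,3,4,5,6,8,9} → only 7 remains.
A1 = 9: row 1 has {1,2,3,4,6,7}; col 1 has {1,2,3,4,5,7,8}; box has {1,2,3,4,5,7} → only 9 remains.
B1 = 8: row 1 has {1,2,3,4,6,7,9}; col 2 has {1,2,3,4,5,6,7,9}; box has {1,2,3,4,5,7,9} → only 8 remains.
E1 = 5: row 1 has {1,2,3,4,6,7,8,9}; col 5 has {1,2,3,4,6,7,8,9}; box has {1,2,3,4,6,7,8,9} → only 5 remains.
A2 = 6: row 2 has {1,2,3,4,5,7,8,9}; col 1 has {1,2,3,4,5,7,8,9}; box has {1,2,3,4,5,7,8,9} → only 6 remains.

651792483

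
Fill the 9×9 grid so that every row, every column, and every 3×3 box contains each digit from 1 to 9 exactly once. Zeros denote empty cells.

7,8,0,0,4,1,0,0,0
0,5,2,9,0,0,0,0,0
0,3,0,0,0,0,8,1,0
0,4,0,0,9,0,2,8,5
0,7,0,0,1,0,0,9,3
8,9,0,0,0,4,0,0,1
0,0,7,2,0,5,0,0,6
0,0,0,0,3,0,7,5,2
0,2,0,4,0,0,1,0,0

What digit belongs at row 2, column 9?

row 1, column 9 = 9 (sole candidate).
row 6, column 7 = 6 (sole candidate).
row 6, column 8 = 7 (sole candidate).
row 7, column 2 = 1 (sole candidate).
row 7, column 5 = 8 (sole candidate).
row 8, column 2 = 6 (sole candidate).
row 8, column 4 = 1 (sole candidate).
row 8, column 6 = 9 (sole candidate).
row 9, column 8 = 3 (sole candidate).
row 9, column 9 = 8 (sole candidate).
row 1, column 3 = 6 (sole candidate).
row 1, column 8 = 2 (sole candidate).
row 5, column 3 = 5 (sole candidate).
row 5, column 7 = 4 (sole candidate).
row 6, column 3 = 3 (sole candidate).
row 6, column 4 = 5 (sole candidate).
row 6, column 5 = 2 (sole candidate).
row 7, column 7 = 9 (sole candidate).
row 7, column 8 = 4 (sole candidate).
row 8, column 1 = 4 (sole candidate).
row 8, column 3 = 8 (sole candidate).
row 9, column 3 = 9 (sole candidate).
row 1, column 4 = 3 (sole candidate).
row 1, column 7 = 5 (sole candidate).
row 2, column 1 = 1 (sole candidate).
row 2, column 7 = 3 (sole candidate).
row 2, column 8 = 6 (sole candidate).
row 3, column 1 = 9 (sole candidate).
row 3, column 3 = 4 (sole candidate).
row 3, column 9 = 7 (sole candidate).
row 4, column 1 = 6 (sole candidate).
row 4, column 3 = 1 (sole candidate).
row 4, column 4 = 7 (sole candidate).
row 4, column 6 = 3 (sole candidate).
row 5, column 1 = 2 (sole candidate).
row 7, column 1 = 3 (sole candidate).
row 9, column 1 = 5 (sole candidate).
row 2, column 5 = 7 (sole candidate).
row 2, column 6 = 8 (sole candidate).
row 2, column 9 = 4: row 2 has {1,2,3,5,6,7,8,9}; col 9 has {1,2,3,5,6,7,8,9}; box has {1,2,3,5,6,7,8,9} → only 4 remains.

4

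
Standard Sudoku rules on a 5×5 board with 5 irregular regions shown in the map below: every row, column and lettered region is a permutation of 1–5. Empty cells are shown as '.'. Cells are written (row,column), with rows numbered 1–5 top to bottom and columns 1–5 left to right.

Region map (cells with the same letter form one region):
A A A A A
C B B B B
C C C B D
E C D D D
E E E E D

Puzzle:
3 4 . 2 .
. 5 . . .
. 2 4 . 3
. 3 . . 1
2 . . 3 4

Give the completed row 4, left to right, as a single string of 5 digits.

43251

(1,5) = 5 (sole candidate).
(2,1) = 1 (sole candidate).
(2,4) = 4 (sole candidate).
(2,5) = 2 (sole candidate).
(3,1) = 5 (sole candidate).
(3,4) = 1 (sole candidate).
(4,1) = 4: row 4 has {1,3}; col 1 has {1,2,3,5}; region has {2,3} → only 4 remains.
(4,4) = 5: row 4 has {1,3,4}; col 4 has {1,2,3,4}; region has {1,3,4} → only 5 remains.
(5,2) = 1 (sole candidate).
(5,3) = 5 (sole candidate).
(1,3) = 1 (sole candidate).
(2,3) = 3 (sole candidate).
(4,3) = 2: row 4 has {1,3,4,5}; col 3 has {1,3,4,5}; region has {1,3,4,5} → only 2 remains.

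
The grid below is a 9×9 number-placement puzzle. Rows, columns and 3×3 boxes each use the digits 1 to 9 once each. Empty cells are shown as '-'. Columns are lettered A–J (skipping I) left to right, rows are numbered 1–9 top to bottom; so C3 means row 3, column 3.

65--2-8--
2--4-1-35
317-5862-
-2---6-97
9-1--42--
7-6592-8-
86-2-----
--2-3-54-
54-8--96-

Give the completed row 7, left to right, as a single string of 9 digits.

869245173

G2 = 7 (sole candidate).
D3 = 9 (sole candidate).
J3 = 4 (sole candidate).
A4 = 4 (sole candidate).
H5 = 5 (sole candidate).
B6 = 3 (sole candidate).
J6 = 1 (sole candidate).
J7 = 3: row 7 has {2,6,8}; col 9 has {1,4,5,7}; box has {4,5,6,9} → only 3 remains.
A8 = 1 (sole candidate).
J8 = 8 (sole candidate).
C9 = 3 (sole candidate).
F9 = 7 (sole candidate).
J9 = 2 (sole candidate).
F1 = 3 (sole candidate).
H1 = 1 (sole candidate).
J1 = 9 (sole candidate).
E2 = 6 (sole candidate).
G4 = 3 (sole candidate).
B5 = 8 (sole candidate).
E5 = 7 (sole candidate).
J5 = 6 (sole candidate).
G6 = 4 (sole candidate).
C7 = 9: row 7 has {2,3,6,8}; col 3 has {1,2,3,6,7}; box has {1,2,3,4,5,6,8} → only 9 remains.
F7 = 5: row 7 has {2,3,6,8,9}; col 6 has {1,2,3,4,6,7,8}; box has {2,3,7,8} → only 5 remains.
G7 = 1: row 7 has {2,3,5,6,8,9}; col 7 has {2,3,4,5,6,7,8,9}; box has {2,3,4,5,6,8,9} → only 1 remains.
H7 = 7: row 7 has {1,2,3,5,6,8,9}; col 8 has {1,2,3,4,5,6,8,9}; box has {1,2,3,4,5,6,8,9} → only 7 remains.
B8 = 7 (sole candidate).
D8 = 6 (sole candidate).
F8 = 9 (sole candidate).
E9 = 1 (sole candidate).
C1 = 4 (sole candidate).
D1 = 7 (sole candidate).
B2 = 9 (sole candidate).
C2 = 8 (sole candidate).
C4 = 5 (sole candidate).
D4 = 1 (sole candidate).
E4 = 8 (sole candidate).
D5 = 3 (sole candidate).
E7 = 4: row 7 has {1,2,3,5,6,7,8,9}; col 5 has {1,2,3,5,6,7,8,9}; box has {1,2,3,5,6,7,8,9} → only 4 remains.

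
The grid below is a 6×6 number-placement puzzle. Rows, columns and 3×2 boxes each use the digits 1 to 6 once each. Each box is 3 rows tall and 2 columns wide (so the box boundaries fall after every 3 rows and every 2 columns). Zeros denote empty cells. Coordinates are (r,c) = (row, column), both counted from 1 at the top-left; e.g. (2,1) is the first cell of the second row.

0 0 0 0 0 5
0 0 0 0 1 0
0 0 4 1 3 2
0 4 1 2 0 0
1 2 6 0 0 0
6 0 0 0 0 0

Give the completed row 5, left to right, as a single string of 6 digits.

126543

(3,1) = 5: row 3 has {1,2,3,4}; col 1 has {1,6}; box has {} → only 5 remains.
(3,2) = 6: row 3 has {1,2,3,4,5}; col 2 has {2,4}; box has {5} → only 6 remains.
(4,1) = 3: row 4 has {1,2,4}; col 1 has {1,5,6}; box has {1,2,4,6} → only 3 remains.
(4,6) = 6: row 4 has {1,2,3,4}; col 6 has {2,5}; box has {} → only 6 remains.
(6,2) = 5: row 6 has {6}; col 2 has {2,4,6}; box has {1,2,3,4,6} → only 5 remains.
(6,3) = 3: row 6 has {5,6}; col 3 has {1,4,6}; box has {1,2,6} → only 3 remains.
(6,4) = 4: row 6 has {3,5,6}; col 4 has {1,2}; box has {1,2,3,6} → only 4 remains.
(6,5) = 2: row 6 has {3,4,5,6}; col 5 has {1,3}; box has {6} → only 2 remains.
(6,6) = 1: row 6 has {2,3,4,5,6}; col 6 has {2,5,6}; box has {2,6} → only 1 remains.
(1,3) = 2: row 1 has {5}; col 3 has {1,3,4,6}; box has {1,4} → only 2 remains.
(2,2) = 3: row 2 has {1}; col 2 has {2,4,5,6}; box has {5,6} → only 3 remains.
(2,3) = 5: row 2 has {1,3}; col 3 has {1,2,3,4,6}; box has {1,2,4} → only 5 remains.
(2,4) = 6: row 2 has {1,3,5}; col 4 has {1,2,4}; box has {1,2,4,5} → only 6 remains.
(2,6) = 4: row 2 has {1,3,5,6}; col 6 has {1,2,5,6}; box has {1,2,3,5} → only 4 remains.
(4,5) = 5: row 4 has {1,2,3,4,6}; col 5 has {1,2,3}; box has {1,2,6} → only 5 remains.
(5,4) = 5: row 5 has {1,2,6}; col 4 has {1,2,4,6}; box has {1,2,3,4,6} → only 5 remains.
(5,5) = 4: row 5 has {1,2,5,6}; col 5 has {1,2,3,5}; box has {1,2,5,6} → only 4 remains.
(5,6) = 3: row 5 has {1,2,4,5,6}; col 6 has {1,2,4,5,6}; box has {1,2,4,5,6} → only 3 remains.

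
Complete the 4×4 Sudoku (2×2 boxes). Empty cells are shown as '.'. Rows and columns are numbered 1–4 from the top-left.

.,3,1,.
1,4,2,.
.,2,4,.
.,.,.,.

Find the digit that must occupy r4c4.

r1c1 = 2: row 1 has {1,3}; col 1 has {1}; box has {1,3,4} → only 2 remains.
r1c4 = 4: row 1 has {1,2,3}; col 4 has {}; box has {1,2} → only 4 remains.
r2c4 = 3: row 2 has {1,2,4}; col 4 has {4}; box has {1,2,4} → only 3 remains.
r3c1 = 3: row 3 has {2,4}; col 1 has {1,2}; box has {2} → only 3 remains.
r3c4 = 1: row 3 has {2,3,4}; col 4 has {3,4}; box has {4} → only 1 remains.
r4c1 = 4: row 4 has {}; col 1 has {1,2,3}; box has {2,3} → only 4 remains.
r4c2 = 1: row 4 has {4}; col 2 has {2,3,4}; box has {2,3,4} → only 1 remains.
r4c3 = 3: row 4 has {1,4}; col 3 has {1,2,4}; box has {1,4} → only 3 remains.
r4c4 = 2: row 4 has {1,3,4}; col 4 has {1,3,4}; box has {1,3,4} → only 2 remains.

2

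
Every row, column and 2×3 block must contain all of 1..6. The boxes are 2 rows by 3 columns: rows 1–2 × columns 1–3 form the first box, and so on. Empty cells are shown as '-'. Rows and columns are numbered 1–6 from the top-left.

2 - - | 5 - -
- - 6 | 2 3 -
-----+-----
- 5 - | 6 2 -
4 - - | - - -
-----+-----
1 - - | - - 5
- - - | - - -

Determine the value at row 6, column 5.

1

row 2, column 1 = 5 (sole candidate).
row 3, column 1 = 3 (sole candidate).
row 3, column 3 = 1 (sole candidate).
row 3, column 6 = 4 (sole candidate).
row 4, column 3 = 2 (sole candidate).
row 6, column 1 = 6 (sole candidate).
row 2, column 6 = 1 (sole candidate).
row 4, column 2 = 6 (sole candidate).
row 4, column 6 = 3 (sole candidate).
row 6, column 6 = 2 (sole candidate).
row 1, column 6 = 6 (sole candidate).
row 2, column 2 = 4 (sole candidate).
row 4, column 4 = 1 (sole candidate).
row 4, column 5 = 5 (sole candidate).
row 6, column 2 = 3 (sole candidate).
row 6, column 4 = 4 (sole candidate).
row 6, column 5 = 1: row 6 has {2,3,4,6}; col 5 has {2,3,5}; box has {2,4,5} → only 1 remains.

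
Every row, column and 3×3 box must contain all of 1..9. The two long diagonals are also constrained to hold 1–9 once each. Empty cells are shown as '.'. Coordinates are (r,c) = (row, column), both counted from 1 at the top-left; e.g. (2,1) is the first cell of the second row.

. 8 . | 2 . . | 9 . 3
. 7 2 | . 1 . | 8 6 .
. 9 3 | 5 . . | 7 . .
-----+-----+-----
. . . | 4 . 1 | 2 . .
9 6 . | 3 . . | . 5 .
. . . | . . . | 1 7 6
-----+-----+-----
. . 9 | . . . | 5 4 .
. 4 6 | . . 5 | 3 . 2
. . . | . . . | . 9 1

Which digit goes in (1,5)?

7

(1,1) = 6: row 1 has {2,3,8,9}; col 1 has {9}; box has {2,3,7,8,9}; main diagonal has {1,3,4,5,7} → only 6 remains.
(1,8) = 1: row 1 has {2,3,6,8,9}; col 8 has {4,5,6,7,9}; box has {3,6,7,8,9} → only 1 remains.
(2,4) = 9: row 2 has {1,2,6,7,8}; col 4 has {2,3,4,5}; box has {1,2,5} → only 9 remains.
(3,8) = 2: row 3 has {3,5,7,9}; col 8 has {1,4,5,6,7,9}; box has {1,3,6,7,8,9} → only 2 remains.
(3,9) = 4: row 3 has {2,3,5,7,9}; col 9 has {1,2,3,6}; box has {1,2,3,6,7,8,9} → only 4 remains.
(5,7) = 4: row 5 has {3,5,6,9}; col 7 has {1,2,3,5,7,8,9}; box has {1,2,5,6,7} → only 4 remains.
(5,9) = 8: row 5 has {3,4,5,6,9}; col 9 has {1,2,3,4,6}; box has {1,2,4,5,6,7} → only 8 remains.
(6,4) = 8: row 6 has {1,6,7}; col 4 has {2,3,4,5,9}; box has {1,3,4}; anti-diagonal has {1,3,4,6,7,9} → only 8 remains.
(7,9) = 7: row 7 has {4,5,9}; col 9 has {1,2,3,4,6,8}; box has {1,2,3,4,5,9} → only 7 remains.
(8,8) = 8: row 8 has {2,3,4,5,6}; col 8 has {1,2,4,5,6,7,9}; box has {1,2,3,4,5,7,9}; main diagonal has {1,3,4,5,6,7} → only 8 remains.
(9,7) = 6: row 9 has {1,9}; col 7 has {1,2,3,4,5,7,8,9}; box has {1,2,3,4,5,7,8,9} → only 6 remains.
(2,9) = 5: row 2 has {1,2,6,7,8,9}; col 9 has {1,2,3,4,6,7,8}; box has {1,2,3,4,6,7,8,9} → only 5 remains.
(3,1) = 1: row 3 has {2,3,4,5,7,9}; col 1 has {6,9}; box has {2,3,6,7,8,9} → only 1 remains.
(4,8) = 3: row 4 has {1,2,4}; col 8 has {1,2,4,5,6,7,8,9}; box has {1,2,4,5,6,7,8} → only 3 remains.
(4,9) = 9: row 4 has {1,2,3,4}; col 9 has {1,2,3,4,5,6,7,8}; box has {1,2,3,4,5,6,7,8} → only 9 remains.
(5,5) = 2: row 5 has {3,4,5,6,8,9}; col 5 has {1}; box has {1,3,4,8}; main diagonal has {1,3,4,5,6,7,8}; anti-diagonal has {1,3,4,6,7,8,9} → only 2 remains.
(5,6) = 7: row 5 has {2,3,4,5,6,8,9}; col 6 has {1,5}; box has {1,2,3,4,8} → only 7 remains.
(6,6) = 9: row 6 has {1,6,7,8}; col 6 has {1,5,7}; box has {1,2,3,4,7,8}; main diagonal has {1,2,3,4,5,6,7,8} → only 9 remains.
(8,1) = 7: row 8 has {2,3,4,5,6,8}; col 1 has {1,6,9}; box has {4,6,9} → only 7 remains.
(8,4) = 1: row 8 has {2,3,4,5,6,7,8}; col 4 has {2,3,4,5,8,9}; box has {5} → only 1 remains.
(8,5) = 9: row 8 has {1,2,3,4,5,6,7,8}; col 5 has {1,2}; box has {1,5} → only 9 remains.
(9,1) = 5: row 9 has {1,6,9}; col 1 has {1,6,7,9}; box has {4,6,7,9}; anti-diagonal has {1,2,3,4,6,7,8,9} → only 5 remains.
(9,3) = 8: row 9 has {1,5,6,9}; col 3 has {2,3,6,9}; box has {4,5,6,7,9} → only 8 remains.
(9,4) = 7: row 9 has {1,5,6,8,9}; col 4 has {1,2,3,4,5,8,9}; box has {1,5,9} → only 7 remains.
(1,6) = 4: row 1 has {1,2,3,6,8,9}; col 6 has {1,5,7,9}; box has {1,2,5,9} → only 4 remains.
(2,1) = 4: row 2 has {1,2,5,6,7,8,9}; col 1 has {1,5,6,7,9}; box has {1,2,3,6,7,8,9} → only 4 remains.
(2,6) = 3: row 2 has {1,2,4,5,6,7,8,9}; col 6 has {1,4,5,7,9}; box has {1,2,4,5,9} → only 3 remains.
(4,1) = 8: row 4 has {1,2,3,4,9}; col 1 has {1,4,5,6,7,9}; box has {6,9} → only 8 remains.
(4,2) = 5: row 4 has {1,2,3,4,8,9}; col 2 has {4,6,7,8,9}; box has {6,8,9} → only 5 remains.
(4,3) = 7: row 4 has {1,2,3,4,5,8,9}; col 3 has {2,3,6,8,9}; box has {5,6,8,9} → only 7 remains.
(4,5) = 6: row 4 has {1,2,3,4,5,7,8,9}; col 5 has {1,2,9}; box has {1,2,3,4,7,8,9} → only 6 remains.
(5,3) = 1: row 5 has {2,3,4,5,6,7,8,9}; col 3 has {2,3,6,7,8,9}; box has {5,6,7,8,9} → only 1 remains.
(6,3) = 4: row 6 has {1,6,7,8,9}; col 3 has {1,2,3,6,7,8,9}; box has {1,5,6,7,8,9} → only 4 remains.
(6,5) = 5: row 6 has {1,4,6,7,8,9}; col 5 has {1,2,6,9}; box has {1,2,3,4,6,7,8,9} → only 5 remains.
(7,4) = 6: row 7 has {4,5,7,9}; col 4 has {1,2,3,4,5,7,8,9}; box has {1,5,7,9} → only 6 remains.
(9,6) = 2: row 9 has {1,5,6,7,8,9}; col 6 has {1,3,4,5,7,9}; box has {1,5,6,7,9} → only 2 remains.
(1,3) = 5: row 1 has {1,2,3,4,6,8,9}; col 3 has {1,2,3,4,6,7,8,9}; box has {1,2,3,4,6,7,8,9} → only 5 remains.
(1,5) = 7: row 1 has {1,2,3,4,5,6,8,9}; col 5 has {1,2,5,6,9}; box has {1,2,3,4,5,9} → only 7 remains.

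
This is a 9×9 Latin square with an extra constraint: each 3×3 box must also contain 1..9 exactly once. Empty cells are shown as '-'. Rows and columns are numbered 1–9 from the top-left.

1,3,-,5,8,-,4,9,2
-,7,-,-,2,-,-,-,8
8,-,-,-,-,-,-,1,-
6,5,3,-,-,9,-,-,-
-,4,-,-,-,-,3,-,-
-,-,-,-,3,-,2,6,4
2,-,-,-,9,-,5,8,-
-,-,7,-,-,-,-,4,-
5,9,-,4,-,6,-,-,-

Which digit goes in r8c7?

9

r1c3 = 6 (sole candidate).
r1c6 = 7 (sole candidate).
r2c7 = 6 (sole candidate).
r3c2 = 2 (sole candidate).
r3c7 = 7 (sole candidate).
r4c8 = 7 (sole candidate).
r4c9 = 1 (sole candidate).
r5c8 = 5 (sole candidate).
r5c9 = 9 (sole candidate).
r8c1 = 3 (sole candidate).
r8c9 = 6 (sole candidate).
r9c7 = 1 (sole candidate).
r2c8 = 3 (sole candidate).
r3c9 = 5 (sole candidate).
r4c5 = 4 (sole candidate).
r4c7 = 8 (sole candidate).
r5c1 = 7 (sole candidate).
r6c1 = 9 (sole candidate).
r8c7 = 9: row 8 has {3,4,6,7}; col 7 has {1,2,3,4,5,6,7,8}; box has {1,4,5,6,8} → only 9 remains.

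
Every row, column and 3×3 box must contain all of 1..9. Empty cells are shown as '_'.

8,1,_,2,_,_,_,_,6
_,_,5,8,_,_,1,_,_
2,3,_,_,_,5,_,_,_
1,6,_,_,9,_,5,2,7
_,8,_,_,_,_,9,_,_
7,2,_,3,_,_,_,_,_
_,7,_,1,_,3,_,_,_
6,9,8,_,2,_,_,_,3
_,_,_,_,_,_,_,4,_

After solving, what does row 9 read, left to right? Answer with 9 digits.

351967248

R2C2 = 4 (sole candidate).
R4C4 = 4 (sole candidate).
R4C6 = 8 (sole candidate).
R8C7 = 7 (sole candidate).
R9C2 = 5: row 9 has {4}; col 2 has {1,2,3,4,6,7,8,9}; box has {6,7,8,9} → only 5 remains.
R2C1 = 9 (sole candidate).
R2C9 = 2 (sole candidate).
R4C3 = 3 (sole candidate).
R5C3 = 4 (sole candidate).
R5C9 = 1 (sole candidate).
R6C3 = 9 (sole candidate).
R7C1 = 4 (sole candidate).
R7C3 = 2 (sole candidate).
R8C4 = 5 (sole candidate).
R8C6 = 4 (sole candidate).
R8C8 = 1 (sole candidate).
R9C1 = 3: row 9 has {4,5}; col 1 has {1,2,4,6,7,8,9}; box has {2,4,5,6,7,8,9} → only 3 remains.
R9C3 = 1: row 9 has {3,4,5}; col 3 has {2,3,4,5,8,9}; box has {2,3,4,5,6,7,8,9} → only 1 remains.
R1C3 = 7 (sole candidate).
R1C6 = 9 (sole candidate).
R3C3 = 6 (sole candidate).
R3C4 = 7 (sole candidate).
R5C1 = 5 (sole candidate).
R5C4 = 6 (sole candidate).
R5C5 = 7 (sole candidate).
R5C6 = 2 (sole candidate).
R5C8 = 3 (sole candidate).
R6C6 = 1 (sole candidate).
R9C4 = 9: row 9 has {1,3,4,5}; col 4 has {1,2,3,4,5,6,7,8}; box has {1,2,3,4,5} → only 9 remains.
R9C9 = 8: row 9 has {1,3,4,5,9}; col 9 has {1,2,3,6,7}; box has {1,3,4,7} → only 8 remains.
R1C8 = 5 (sole candidate).
R2C6 = 6 (sole candidate).
R2C8 = 7 (sole candidate).
R6C5 = 5 (sole candidate).
R6C9 = 4 (sole candidate).
R7C7 = 6 (sole candidate).
R7C8 = 9 (sole candidate).
R7C9 = 5 (sole candidate).
R9C5 = 6: row 9 has {1,3,4,5,8,9}; col 5 has {2,5,7,9}; box has {1,2,3,4,5,9} → only 6 remains.
R9C6 = 7: row 9 has {1,3,4,5,6,8,9}; col 6 has {1,2,3,4,5,6,8,9}; box has {1,2,3,4,5,6,9} → only 7 remains.
R9C7 = 2: row 9 has {1,3,4,5,6,7,8,9}; col 7 has {1,5,6,7,9}; box has {1,3,4,5,6,7,8,9} → only 2 remains.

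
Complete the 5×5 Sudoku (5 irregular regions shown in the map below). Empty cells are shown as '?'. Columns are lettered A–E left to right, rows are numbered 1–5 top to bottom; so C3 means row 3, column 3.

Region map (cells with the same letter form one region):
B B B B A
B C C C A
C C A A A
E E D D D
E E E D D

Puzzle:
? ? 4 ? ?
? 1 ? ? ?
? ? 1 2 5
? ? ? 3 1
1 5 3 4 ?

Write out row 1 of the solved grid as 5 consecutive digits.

E1 = 3: row 1 has {4}; col 5 has {1,5}; region has {1,2,5} → only 3 remains.
D2 = 5 (sole candidate).
E2 = 4 (sole candidate).
E5 = 2 (sole candidate).
B1 = 2: row 1 has {3,4}; col 2 has {1,5}; region has {4} → only 2 remains.
D1 = 1: row 1 has {2,3,4}; col 4 has {2,3,4,5}; region has {2,4} → only 1 remains.
A2 = 3 (sole candidate).
C2 = 2 (sole candidate).
A3 = 4 (sole candidate).
B3 = 3 (sole candidate).
A4 = 2 (sole candidate).
B4 = 4 (sole candidate).
C4 = 5 (sole candidate).
A1 = 5: row 1 has {1,2,3,4}; col 1 has {1,2,3,4}; region has {1,2,3,4} → only 5 remains.

52413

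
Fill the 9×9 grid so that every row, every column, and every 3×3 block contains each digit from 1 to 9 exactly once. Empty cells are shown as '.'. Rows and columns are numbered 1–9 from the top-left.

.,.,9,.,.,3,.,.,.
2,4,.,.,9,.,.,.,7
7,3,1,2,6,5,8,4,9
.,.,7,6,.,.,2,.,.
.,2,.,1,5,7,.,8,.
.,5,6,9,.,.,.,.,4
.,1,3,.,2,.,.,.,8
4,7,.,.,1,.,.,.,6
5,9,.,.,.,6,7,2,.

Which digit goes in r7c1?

r2c4 = 8 (sole candidate).
r2c6 = 1 (sole candidate).
r4c2 = 8 (sole candidate).
r4c6 = 4 (sole candidate).
r5c3 = 4 (sole candidate).
r5c9 = 3 (sole candidate).
r6c7 = 1 (sole candidate).
r6c8 = 7 (sole candidate).
r7c1 = 6: row 7 has {1,2,3,8}; col 1 has {2,4,5,7}; box has {1,3,4,5,7,9} → only 6 remains.

6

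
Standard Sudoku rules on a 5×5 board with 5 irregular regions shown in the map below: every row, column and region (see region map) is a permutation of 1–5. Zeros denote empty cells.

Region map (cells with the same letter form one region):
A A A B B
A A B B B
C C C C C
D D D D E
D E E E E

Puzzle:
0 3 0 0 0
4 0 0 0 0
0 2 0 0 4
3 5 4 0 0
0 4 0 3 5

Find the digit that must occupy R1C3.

2

R2C2 = 1: row 2 has {4}; col 2 has {2,3,4,5}; region has {3,4} → only 1 remains.
R1C4 = 4: in row 1, 4 can only go here (every other open cell in that row sees a 4).
R1C5 = 1: in row 1, 1 can only go here (every other open cell in that row sees a 1).
R4C5 = 2: row 4 has {3,4,5}; col 5 has {1,4,5}; region has {3,4,5} → only 2 remains.
R5C3 = 1: row 5 has {3,4,5}; col 3 has {4}; region has {2,3,4,5} → only 1 remains.
R2C5 = 3: row 2 has {1,4}; col 5 has {1,2,4,5}; region has {1,4} → only 3 remains.
R4C4 = 1: row 4 has {2,3,4,5}; col 4 has {3,4}; region has {3,4,5} → only 1 remains.
R5C1 = 2: row 5 has {1,3,4,5}; col 1 has {3,4}; region has {1,3,4,5} → only 2 remains.
R1C1 = 5: row 1 has {1,3,4}; col 1 has {2,3,4}; region has {1,3,4} → only 5 remains.
R1C3 = 2: row 1 has {1,3,4,5}; col 3 has {1,4}; region has {1,3,4,5} → only 2 remains.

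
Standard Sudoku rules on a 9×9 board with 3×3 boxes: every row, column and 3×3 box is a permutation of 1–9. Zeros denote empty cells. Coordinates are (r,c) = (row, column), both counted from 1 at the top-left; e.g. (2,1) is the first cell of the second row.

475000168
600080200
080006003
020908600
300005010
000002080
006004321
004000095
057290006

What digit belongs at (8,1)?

(1,4) = 3 (sole candidate).
(1,5) = 2 (sole candidate).
(1,6) = 9 (sole candidate).
(4,3) = 1 (sole candidate).
(6,3) = 9 (sole candidate).
(7,2) = 9 (sole candidate).
(9,8) = 4 (sole candidate).
(2,3) = 3 (sole candidate).
(3,3) = 2 (sole candidate).
(5,3) = 8 (sole candidate).
(7,1) = 8 (sole candidate).
(9,1) = 1 (sole candidate).
(9,6) = 3 (sole candidate).
(9,7) = 8 (sole candidate).
(2,2) = 1 (sole candidate).
(2,6) = 7 (sole candidate).
(2,8) = 5 (sole candidate).
(3,1) = 9 (sole candidate).
(3,8) = 7 (sole candidate).
(4,8) = 3 (sole candidate).
(8,1) = 2: row 8 has {4,5,9}; col 1 has {1,3,4,6,8,9}; box has {1,4,5,6,7,8,9} → only 2 remains.

2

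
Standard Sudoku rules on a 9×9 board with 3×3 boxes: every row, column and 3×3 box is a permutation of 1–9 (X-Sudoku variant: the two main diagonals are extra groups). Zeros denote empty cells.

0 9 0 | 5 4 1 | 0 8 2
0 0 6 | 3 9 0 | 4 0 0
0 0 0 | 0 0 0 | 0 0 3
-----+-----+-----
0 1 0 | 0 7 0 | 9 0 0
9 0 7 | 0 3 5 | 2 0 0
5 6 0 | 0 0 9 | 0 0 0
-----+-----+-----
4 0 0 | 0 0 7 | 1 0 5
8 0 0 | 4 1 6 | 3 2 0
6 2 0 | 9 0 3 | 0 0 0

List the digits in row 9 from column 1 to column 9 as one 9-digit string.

R1C1 = 7: row 1 has {1,2,4,5,8,9}; col 1 has {4,5,6,8,9}; box has {6,9}; main diagonal has {1,2,3,9} → only 7 remains.
R1C3 = 3: row 1 has {1,2,4,5,7,8,9}; col 3 has {6,7}; box has {6,7,9} → only 3 remains.
R1C7 = 6: row 1 has {1,2,3,4,5,7,8,9}; col 7 has {1,2,3,4,9}; box has {2,3,4,8} → only 6 remains.
R7C2 = 3: row 7 has {1,4,5,7}; col 2 has {1,2,6,9}; box has {2,4,6,8} → only 3 remains.
R7C3 = 9: row 7 has {1,3,4,5,7}; col 3 has {3,6,7}; box has {2,3,4,6,8}; anti-diagonal has {2,3,6} → only 9 remains.
R7C8 = 6: row 7 has {1,3,4,5,7,9}; col 8 has {2,8}; box has {1,2,3,5} → only 6 remains.
R8C3 = 5: row 8 has {1,2,3,4,6,8}; col 3 has {3,6,7,9}; box has {2,3,4,6,8,9} → only 5 remains.
R9C3 = 1: row 9 has {2,3,6,9}; col 3 has {3,5,6,7,9}; box has {2,3,4,5,6,8,9} → only 1 remains.
R8C2 = 7: row 8 has {1,2,3,4,5,6,8}; col 2 has {1,2,3,6,9}; box has {1,2,3,4,5,6,8,9}; anti-diagonal has {2,3,6,9} → only 7 remains.
R8C9 = 9: row 8 has {1,2,3,4,5,6,7,8}; col 9 has {2,3,5}; box has {1,2,3,5,6} → only 9 remains.
R3C7 = 5: row 3 has {3}; col 7 has {1,2,3,4,6,9}; box has {2,3,4,6,8}; anti-diagonal has {2,3,6,7,9} → only 5 remains.
R2C8 = 1: row 2 has {3,4,6,9}; col 8 has {2,6,8}; box has {2,3,4,5,6,8}; anti-diagonal has {2,3,5,6,7,9} → only 1 remains.
R2C9 = 7: row 2 has {1,3,4,6,9}; col 9 has {2,3,5,9}; box has {1,2,3,4,5,6,8} → only 7 remains.
R3C8 = 9: row 3 has {3,5}; col 8 has {1,2,6,8}; box has {1,2,3,4,5,6,7,8} → only 9 remains.
R5C8 = 4: row 5 has {2,3,5,7,9}; col 8 has {1,2,6,8,9}; box has {2,9} → only 4 remains.
R6C4 = 8: row 6 has {5,6,9}; col 4 has {3,4,5,9}; box has {3,5,7,9}; anti-diagonal has {1,2,3,5,6,7,9} → only 8 remains.
R6C5 = 2: row 6 has {5,6,8,9}; col 5 has {1,3,4,7,9}; box has {3,5,7,8,9} → only 2 remains.
R6C7 = 7: row 6 has {2,5,6,8,9}; col 7 has {1,2,3,4,5,6,9}; box has {2,4,9} → only 7 remains.
R6C8 = 3: row 6 has {2,5,6,7,8,9}; col 8 has {1,2,4,6,8,9}; box has {2,4,7,9} → only 3 remains.
R6C9 = 1: row 6 has {2,3,5,6,7,8,9}; col 9 has {2,3,5,7,9}; box has {2,3,4,7,9} → only 1 remains.
R7C4 = 2: row 7 has {1,3,4,5,6,7,9}; col 4 has {3,4,5,8,9}; box has {1,3,4,6,7,9} → only 2 remains.
R7C5 = 8: row 7 has {1,2,3,4,5,6,7,9}; col 5 has {1,2,3,4,7,9}; box has {1,2,3,4,6,7,9} → only 8 remains.
R9C5 = 5: row 9 has {1,2,3,6,9}; col 5 has {1,2,3,4,7,8,9}; box has {1,2,3,4,6,7,8,9} → only 5 remains.
R9C7 = 8: row 9 has {1,2,3,5,6,9}; col 7 has {1,2,3,4,5,6,7,9}; box has {1,2,3,5,6,9} → only 8 remains.
R9C8 = 7: row 9 has {1,2,3,5,6,8,9}; col 8 has {1,2,3,4,6,8,9}; box has {1,2,3,5,6,8,9} → only 7 remains.
R9C9 = 4: row 9 has {1,2,3,5,6,7,8,9}; col 9 has {1,2,3,5,7,9}; box has {1,2,3,5,6,7,8,9}; main diagonal has {1,2,3,7,9} → only 4 remains.

621953874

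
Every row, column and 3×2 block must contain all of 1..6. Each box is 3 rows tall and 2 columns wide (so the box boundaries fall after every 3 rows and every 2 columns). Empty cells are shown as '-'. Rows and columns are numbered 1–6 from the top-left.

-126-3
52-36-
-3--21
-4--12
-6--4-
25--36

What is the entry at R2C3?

R1C1 = 4: row 1 has {1,2,3,6}; col 1 has {2,5}; box has {1,2,3,5} → only 4 remains.
R1C5 = 5: row 1 has {1,2,3,4,6}; col 5 has {1,2,3,4,6}; box has {1,2,3,6} → only 5 remains.
R2C6 = 4: row 2 has {2,3,5,6}; col 6 has {1,2,3,6}; box has {1,2,3,5,6} → only 4 remains.
R3C1 = 6: row 3 has {1,2,3}; col 1 has {2,4,5}; box has {1,2,3,4,5} → only 6 remains.
R4C1 = 3: row 4 has {1,2,4}; col 1 has {2,4,5,6}; box has {2,4,5,6} → only 3 remains.
R4C4 = 5: row 4 has {1,2,3,4}; col 4 has {3,6}; box has {} → only 5 remains.
R5C1 = 1: row 5 has {4,6}; col 1 has {2,3,4,5,6}; box has {2,3,4,5,6} → only 1 remains.
R5C3 = 3: row 5 has {1,4,6}; col 3 has {2}; box has {5} → only 3 remains.
R5C4 = 2: row 5 has {1,3,4,6}; col 4 has {3,5,6}; box has {3,5} → only 2 remains.
R5C6 = 5: row 5 has {1,2,3,4,6}; col 6 has {1,2,3,4,6}; box has {1,2,3,4,6} → only 5 remains.
R2C3 = 1: row 2 has {2,3,4,5,6}; col 3 has {2,3}; box has {2,3,6} → only 1 remains.

1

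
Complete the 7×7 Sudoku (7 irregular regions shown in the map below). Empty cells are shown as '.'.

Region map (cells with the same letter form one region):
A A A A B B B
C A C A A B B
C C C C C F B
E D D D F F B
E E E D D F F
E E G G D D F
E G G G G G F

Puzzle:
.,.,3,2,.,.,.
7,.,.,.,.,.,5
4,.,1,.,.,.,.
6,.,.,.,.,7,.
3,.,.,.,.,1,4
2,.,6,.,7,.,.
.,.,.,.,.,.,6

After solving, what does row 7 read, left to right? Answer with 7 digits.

1257346

R2C3 = 2: row 2 has {5,7}; col 3 has {1,3,6}; region has {1,4,7} → only 2 remains.
R6C7 = 3: row 6 has {2,6,7}; col 7 has {4,5,6}; region has {1,4,6,7} → only 3 remains.
R2C6 = 3: in row 2, 3 can only go here (every other open cell in that row sees a 3).
R3C7 = 7: in row 3, 7 can only go here (every other open cell in that row sees a 7).
R1C7 = 1: row 1 has {2,3}; col 7 has {3,4,5,6,7}; region has {3,5,7} → only 1 remains.
R4C7 = 2: row 4 has {6,7}; col 7 has {1,3,4,5,6,7}; region has {1,3,5,7} → only 2 remains.
R1C1 = 5: row 1 has {1,2,3}; col 1 has {2,3,4,6,7}; region has {2,3} → only 5 remains.
R4C5 = 5: row 4 has {2,6,7}; col 5 has {7}; region has {1,3,4,6,7} → only 5 remains.
R7C1 = 1: row 7 has {6}; col 1 has {2,3,4,5,6,7}; region has {2,3,6} → only 1 remains.
R3C6 = 2: row 3 has {1,4,7}; col 6 has {1,3,7}; region has {1,3,4,5,6,7} → only 2 remains.
R4C3 = 4: row 4 has {2,5,6,7}; col 3 has {1,2,3,6}; region has {7} → only 4 remains.
R6C6 = 5: row 6 has {2,3,6,7}; col 6 has {1,2,3,7}; region has {4,7} → only 5 remains.
R7C6 = 4: row 7 has {1,6}; col 6 has {1,2,3,5,7}; region has {6} → only 4 remains.
R1C6 = 6: row 1 has {1,2,3,5}; col 6 has {1,2,3,4,5,7}; region has {1,2,3,5,7} → only 6 remains.
R5C4 = 6: row 5 has {1,3,4}; col 4 has {2}; region has {4,5,7} → only 6 remains.
R5C5 = 2: row 5 has {1,3,4,6}; col 5 has {5,7}; region has {4,5,6,7} → only 2 remains.
R6C2 = 4: row 6 has {2,3,5,6,7}; col 2 has {}; region has {1,2,3,6} → only 4 remains.
R6C4 = 1: row 6 has {2,3,4,5,6,7}; col 4 has {2,6}; region has {4,6} → only 1 remains.
R7C5 = 3: row 7 has {1,4,6}; col 5 has {2,5,7}; region has {1,4,6} → only 3 remains.
R1C2 = 7: row 1 has {1,2,3,5,6}; col 2 has {4}; region has {2,3,5} → only 7 remains.
R1C5 = 4: row 1 has {1,2,3,5,6,7}; col 5 has {2,3,5,7}; region has {1,2,3,5,6,7} → only 4 remains.
R2C4 = 4: row 2 has {2,3,5,7}; col 4 has {1,2,6}; region has {2,3,5,7} → only 4 remains.
R3C5 = 6: row 3 has {1,2,4,7}; col 5 has {2,3,4,5,7}; region has {1,2,4,7} → only 6 remains.
R4C4 = 3: row 4 has {2,4,5,6,7}; col 4 has {1,2,4,6}; region has {2,4,5,6,7} → only 3 remains.
R5C2 = 5: row 5 has {1,2,3,4,6}; col 2 has {4,7}; region has {1,2,3,4,6} → only 5 remains.
R5C3 = 7: row 5 has {1,2,3,4,5,6}; col 3 has {1,2,3,4,6}; region has {1,2,3,4,5,6} → only 7 remains.
R7C2 = 2: row 7 has {1,3,4,6}; col 2 has {4,5,7}; region has {1,3,4,6} → only 2 remains.
R7C3 = 5: row 7 has {1,2,3,4,6}; col 3 has {1,2,3,4,6,7}; region has {1,2,3,4,6} → only 5 remains.
R7C4 = 7: row 7 has {1,2,3,4,5,6}; col 4 has {1,2,3,4,6}; region has {1,2,3,4,5,6} → only 7 remains.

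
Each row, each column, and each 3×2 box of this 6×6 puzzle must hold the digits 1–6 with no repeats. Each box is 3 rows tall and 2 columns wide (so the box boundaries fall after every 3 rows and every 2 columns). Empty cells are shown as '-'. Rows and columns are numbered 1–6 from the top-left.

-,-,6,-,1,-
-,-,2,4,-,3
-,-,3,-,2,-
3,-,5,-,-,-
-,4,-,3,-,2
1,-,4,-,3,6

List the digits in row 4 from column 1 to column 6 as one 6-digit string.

325641

row 1, column 4 = 5: row 1 has {1,6}; col 4 has {3,4}; box has {2,3,4,6} → only 5 remains.
row 1, column 6 = 4: row 1 has {1,5,6}; col 6 has {2,3,6}; box has {1,2,3} → only 4 remains.
row 3, column 4 = 1: row 3 has {2,3}; col 4 has {3,4,5}; box has {2,3,4,5,6} → only 1 remains.
row 3, column 6 = 5: row 3 has {1,2,3}; col 6 has {2,3,4,6}; box has {1,2,3,4} → only 5 remains.
row 4, column 5 = 4: row 4 has {3,5}; col 5 has {1,2,3}; box has {2,3,6} → only 4 remains.
row 4, column 6 = 1: row 4 has {3,4,5}; col 6 has {2,3,4,5,6}; box has {2,3,4,6} → only 1 remains.
row 5, column 3 = 1: row 5 has {2,3,4}; col 3 has {2,3,4,5,6}; box has {3,4,5} → only 1 remains.
row 5, column 5 = 5: row 5 has {1,2,3,4}; col 5 has {1,2,3,4}; box has {1,2,3,4,6} → only 5 remains.
row 6, column 4 = 2: row 6 has {1,3,4,6}; col 4 has {1,3,4,5}; box has {1,3,4,5} → only 2 remains.
row 1, column 1 = 2: row 1 has {1,4,5,6}; col 1 has {1,3}; box has {} → only 2 remains.
row 1, column 2 = 3: row 1 has {1,2,4,5,6}; col 2 has {4}; box has {2} → only 3 remains.
row 2, column 5 = 6: row 2 has {2,3,4}; col 5 has {1,2,3,4,5}; box has {1,2,3,4,5} → only 6 remains.
row 3, column 2 = 6: row 3 has {1,2,3,5}; col 2 has {3,4}; box has {2,3} → only 6 remains.
row 4, column 2 = 2: row 4 has {1,3,4,5}; col 2 has {3,4,6}; box has {1,3,4} → only 2 remains.
row 4, column 4 = 6: row 4 has {1,2,3,4,5}; col 4 has {1,2,3,4,5}; box has {1,2,3,4,5} → only 6 remains.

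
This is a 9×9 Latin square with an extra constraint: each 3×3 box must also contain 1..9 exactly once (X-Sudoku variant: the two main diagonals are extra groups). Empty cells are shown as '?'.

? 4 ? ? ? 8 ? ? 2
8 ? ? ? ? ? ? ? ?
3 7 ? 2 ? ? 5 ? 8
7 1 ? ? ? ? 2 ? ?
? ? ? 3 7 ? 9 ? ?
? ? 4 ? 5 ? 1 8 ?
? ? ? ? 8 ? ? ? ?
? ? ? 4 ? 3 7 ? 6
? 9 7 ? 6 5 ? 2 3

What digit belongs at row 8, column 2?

8

row 6, column 9 = 7: row 6 has {1,4,5,8}; col 9 has {2,3,6,8}; box has {1,2,8,9} → only 7 remains.
row 7, column 7 = 4: row 7 has {8}; col 7 has {1,2,5,7,9}; box has {2,3,6,7}; main diagonal has {3,7} → only 4 remains.
row 8, column 2 = 8: row 8 has {3,4,6,7}; col 2 has {1,4,7,9}; box has {7,9}; anti-diagonal has {2,5,7} → only 8 remains.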